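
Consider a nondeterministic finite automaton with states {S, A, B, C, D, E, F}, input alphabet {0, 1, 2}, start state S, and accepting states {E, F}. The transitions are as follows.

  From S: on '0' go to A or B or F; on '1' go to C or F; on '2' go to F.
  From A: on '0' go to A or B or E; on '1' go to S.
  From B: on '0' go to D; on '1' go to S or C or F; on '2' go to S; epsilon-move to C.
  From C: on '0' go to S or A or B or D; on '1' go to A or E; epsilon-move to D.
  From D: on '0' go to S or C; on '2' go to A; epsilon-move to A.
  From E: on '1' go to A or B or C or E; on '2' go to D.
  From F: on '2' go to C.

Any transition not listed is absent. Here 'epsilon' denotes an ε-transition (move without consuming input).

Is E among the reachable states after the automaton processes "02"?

No

Start in {S}.
Read '0': {S} → {A, B, C, D, F}.
Read '2': {A, B, C, D, F} → {S, A, C, D}.
State E is not in {S, A, C, D}.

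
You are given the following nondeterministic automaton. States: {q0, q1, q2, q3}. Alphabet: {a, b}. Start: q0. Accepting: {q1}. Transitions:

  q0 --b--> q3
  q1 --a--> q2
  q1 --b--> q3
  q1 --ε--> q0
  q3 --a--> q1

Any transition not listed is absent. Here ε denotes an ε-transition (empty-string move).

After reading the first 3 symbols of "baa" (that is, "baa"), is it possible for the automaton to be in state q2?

Yes

Start in {q0}.
Read 'b': q0→{q3}; now {q3}.
Read 'a': q3→{q1}; union {q1}; ε-closure = {q0, q1}.
Read 'a': q0→∅, q1→{q2}; now {q2}.
State q2 is in {q2}.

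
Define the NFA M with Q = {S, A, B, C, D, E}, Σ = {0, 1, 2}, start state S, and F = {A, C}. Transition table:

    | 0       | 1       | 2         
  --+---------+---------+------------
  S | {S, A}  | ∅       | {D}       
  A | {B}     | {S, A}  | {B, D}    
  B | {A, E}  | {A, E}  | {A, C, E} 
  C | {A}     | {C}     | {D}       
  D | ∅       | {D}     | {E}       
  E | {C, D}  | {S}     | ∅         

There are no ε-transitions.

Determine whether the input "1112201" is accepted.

Start in {S}.
Read '1': {S} → ∅.
The set is empty and remains empty for the remaining 6 symbols.
The final set ∅ contains no accepting state.

No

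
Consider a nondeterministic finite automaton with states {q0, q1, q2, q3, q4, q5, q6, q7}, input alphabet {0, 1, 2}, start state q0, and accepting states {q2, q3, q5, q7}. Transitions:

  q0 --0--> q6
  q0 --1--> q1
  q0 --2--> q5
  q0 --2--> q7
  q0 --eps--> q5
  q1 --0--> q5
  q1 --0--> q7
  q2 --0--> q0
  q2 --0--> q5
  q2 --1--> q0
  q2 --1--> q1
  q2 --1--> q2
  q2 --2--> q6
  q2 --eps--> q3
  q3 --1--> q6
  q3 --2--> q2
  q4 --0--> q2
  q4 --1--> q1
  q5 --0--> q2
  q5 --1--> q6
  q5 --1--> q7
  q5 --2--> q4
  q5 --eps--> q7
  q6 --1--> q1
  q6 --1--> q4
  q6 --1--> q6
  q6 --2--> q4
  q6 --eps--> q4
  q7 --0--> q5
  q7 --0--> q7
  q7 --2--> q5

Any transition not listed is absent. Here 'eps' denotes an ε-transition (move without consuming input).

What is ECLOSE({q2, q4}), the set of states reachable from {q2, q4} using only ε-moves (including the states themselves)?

Begin with {q2, q4}.
ε-move q2 → q3; add q3.

{q2, q3, q4}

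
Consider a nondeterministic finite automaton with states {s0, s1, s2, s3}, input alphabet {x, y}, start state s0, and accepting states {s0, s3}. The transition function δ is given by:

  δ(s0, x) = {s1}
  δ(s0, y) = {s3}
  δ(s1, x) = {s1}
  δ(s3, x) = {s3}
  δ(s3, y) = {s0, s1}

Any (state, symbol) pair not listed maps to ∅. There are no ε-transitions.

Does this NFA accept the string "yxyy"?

Start in {s0}.
Read 'y': {s0} → {s3}.
Read 'x': {s3} → {s3}.
Read 'y': {s3} → {s0, s1}.
Read 'y': {s0, s1} → {s3}.
The final set {s3} contains the accepting state s3.

Yes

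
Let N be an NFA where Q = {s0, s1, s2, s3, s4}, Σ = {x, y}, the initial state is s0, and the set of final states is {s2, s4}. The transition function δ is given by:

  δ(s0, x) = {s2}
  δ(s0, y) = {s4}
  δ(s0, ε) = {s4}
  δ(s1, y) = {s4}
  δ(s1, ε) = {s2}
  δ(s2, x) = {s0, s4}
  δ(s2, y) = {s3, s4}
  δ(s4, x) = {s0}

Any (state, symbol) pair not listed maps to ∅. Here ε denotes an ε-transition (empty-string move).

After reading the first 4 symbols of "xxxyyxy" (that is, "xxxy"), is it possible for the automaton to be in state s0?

Start: ε-closure({s0}) = {s0, s4}.
Read 'x': s0→{s2}, s4→{s0}; union {s0, s2}; ε-closure = {s0, s2, s4}.
Read 'x': s0→{s2}, s2→{s0, s4}, s4→{s0}; now {s0, s2, s4}.
Read 'x': s0→{s2}, s2→{s0, s4}, s4→{s0}; now {s0, s2, s4}.
Read 'y': s0→{s4}, s2→{s3, s4}, s4→∅; now {s3, s4}.
State s0 is not in {s3, s4}.

No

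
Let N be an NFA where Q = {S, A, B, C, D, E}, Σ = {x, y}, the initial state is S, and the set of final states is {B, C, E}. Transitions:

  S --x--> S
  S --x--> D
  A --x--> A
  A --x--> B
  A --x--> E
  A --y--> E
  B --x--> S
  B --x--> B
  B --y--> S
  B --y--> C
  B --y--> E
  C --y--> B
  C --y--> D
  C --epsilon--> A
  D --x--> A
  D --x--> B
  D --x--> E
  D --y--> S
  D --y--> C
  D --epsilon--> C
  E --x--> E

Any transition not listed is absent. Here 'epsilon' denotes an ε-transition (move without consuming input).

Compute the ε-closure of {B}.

{B}

Begin with {B}.
No ε-moves leave this set, so the closure equals the set itself.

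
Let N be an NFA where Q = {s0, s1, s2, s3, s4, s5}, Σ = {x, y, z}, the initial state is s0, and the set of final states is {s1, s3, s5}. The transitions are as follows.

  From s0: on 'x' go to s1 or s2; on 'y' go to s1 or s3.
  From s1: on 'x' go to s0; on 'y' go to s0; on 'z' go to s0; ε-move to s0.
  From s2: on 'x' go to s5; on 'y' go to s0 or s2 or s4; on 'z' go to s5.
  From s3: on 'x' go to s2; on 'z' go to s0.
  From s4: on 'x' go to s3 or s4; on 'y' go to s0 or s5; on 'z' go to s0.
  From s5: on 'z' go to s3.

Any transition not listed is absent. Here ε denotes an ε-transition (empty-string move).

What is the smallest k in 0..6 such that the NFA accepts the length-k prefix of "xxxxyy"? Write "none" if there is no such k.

1

Start in {s0}.
Read 'x': {s0} → {s0, s1, s2}.
None of the earlier sets intersect F, but {s0, s1, s2} does.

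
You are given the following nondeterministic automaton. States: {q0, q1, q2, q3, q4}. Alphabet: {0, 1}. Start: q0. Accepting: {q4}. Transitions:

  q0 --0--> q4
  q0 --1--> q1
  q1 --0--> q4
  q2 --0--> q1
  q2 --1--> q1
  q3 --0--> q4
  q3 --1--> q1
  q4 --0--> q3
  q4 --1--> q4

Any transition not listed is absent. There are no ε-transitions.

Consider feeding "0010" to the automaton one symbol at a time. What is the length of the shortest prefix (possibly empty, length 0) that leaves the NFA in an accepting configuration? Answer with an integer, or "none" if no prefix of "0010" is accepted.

Start in {q0}.
Read '0': {q0} → {q4}.
None of the earlier sets intersect F, but {q4} does.

1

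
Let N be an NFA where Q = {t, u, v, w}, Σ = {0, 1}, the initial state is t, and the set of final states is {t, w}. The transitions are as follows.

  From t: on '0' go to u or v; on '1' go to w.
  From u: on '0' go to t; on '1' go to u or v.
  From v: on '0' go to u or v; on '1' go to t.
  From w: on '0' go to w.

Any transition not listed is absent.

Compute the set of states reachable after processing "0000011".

Start in {t}.
Read '0': t→{u, v}; now {u, v}.
Read '0': u→{t}, v→{u, v}; now {t, u, v}.
Read '0': t→{u, v}, u→{t}, v→{u, v}; now {t, u, v}.
Read '0': t→{u, v}, u→{t}, v→{u, v}; now {t, u, v}.
Read '0': t→{u, v}, u→{t}, v→{u, v}; now {t, u, v}.
Read '1': t→{w}, u→{u, v}, v→{t}; now {t, u, v, w}.
Read '1': t→{w}, u→{u, v}, v→{t}, w→∅; now {t, u, v, w}.

{t, u, v, w}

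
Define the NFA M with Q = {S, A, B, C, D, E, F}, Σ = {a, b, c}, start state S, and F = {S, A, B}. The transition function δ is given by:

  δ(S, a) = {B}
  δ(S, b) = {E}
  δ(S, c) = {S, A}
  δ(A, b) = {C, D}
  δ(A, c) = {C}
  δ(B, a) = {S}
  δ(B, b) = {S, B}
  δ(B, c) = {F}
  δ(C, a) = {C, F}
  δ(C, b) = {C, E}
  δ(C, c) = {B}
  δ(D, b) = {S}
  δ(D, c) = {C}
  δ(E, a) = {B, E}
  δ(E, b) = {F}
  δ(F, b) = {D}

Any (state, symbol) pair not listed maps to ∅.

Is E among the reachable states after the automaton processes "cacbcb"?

Start in {S}.
Read 'c': {S} → {S, A}.
Read 'a': {S, A} → {B}.
Read 'c': {B} → {F}.
Read 'b': {F} → {D}.
Read 'c': {D} → {C}.
Read 'b': {C} → {C, E}.
State E is in {C, E}.

Yes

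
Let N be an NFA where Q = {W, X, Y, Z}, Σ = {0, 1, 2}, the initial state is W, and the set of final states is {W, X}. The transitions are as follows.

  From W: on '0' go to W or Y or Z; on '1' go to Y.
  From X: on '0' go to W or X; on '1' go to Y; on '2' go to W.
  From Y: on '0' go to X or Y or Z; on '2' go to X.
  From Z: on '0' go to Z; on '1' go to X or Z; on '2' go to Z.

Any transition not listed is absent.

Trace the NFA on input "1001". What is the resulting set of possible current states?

{X, Y, Z}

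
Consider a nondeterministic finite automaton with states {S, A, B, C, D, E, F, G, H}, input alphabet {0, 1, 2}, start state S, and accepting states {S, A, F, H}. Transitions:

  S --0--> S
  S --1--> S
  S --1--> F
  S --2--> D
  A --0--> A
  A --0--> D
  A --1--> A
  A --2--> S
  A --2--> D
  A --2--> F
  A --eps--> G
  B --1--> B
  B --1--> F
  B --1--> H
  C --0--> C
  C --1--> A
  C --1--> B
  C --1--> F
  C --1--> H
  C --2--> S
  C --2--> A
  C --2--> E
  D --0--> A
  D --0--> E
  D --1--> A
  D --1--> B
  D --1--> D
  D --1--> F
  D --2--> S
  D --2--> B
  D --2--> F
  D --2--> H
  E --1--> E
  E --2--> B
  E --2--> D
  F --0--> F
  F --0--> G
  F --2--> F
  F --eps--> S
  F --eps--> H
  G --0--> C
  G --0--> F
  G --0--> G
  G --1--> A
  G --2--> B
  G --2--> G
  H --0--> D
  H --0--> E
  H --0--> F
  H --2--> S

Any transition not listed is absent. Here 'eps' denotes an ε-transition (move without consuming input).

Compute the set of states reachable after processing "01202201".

{S, A, B, D, E, F, G, H}

Start in {S}.
Read '0': {S} → {S}.
Read '1': {S} → {S, F, H}.
Read '2': {S, F, H} → {S, D, F, H}.
Read '0': {S, D, F, H} → {S, A, D, E, F, G, H}.
Read '2': {S, A, D, E, F, G, H} → {S, B, D, F, G, H}.
Read '2': {S, B, D, F, G, H} → {S, B, D, F, G, H}.
Read '0': {S, B, D, F, G, H} → {S, A, C, D, E, F, G, H}.
Read '1': {S, A, C, D, E, F, G, H} → {S, A, B, D, E, F, G, H}.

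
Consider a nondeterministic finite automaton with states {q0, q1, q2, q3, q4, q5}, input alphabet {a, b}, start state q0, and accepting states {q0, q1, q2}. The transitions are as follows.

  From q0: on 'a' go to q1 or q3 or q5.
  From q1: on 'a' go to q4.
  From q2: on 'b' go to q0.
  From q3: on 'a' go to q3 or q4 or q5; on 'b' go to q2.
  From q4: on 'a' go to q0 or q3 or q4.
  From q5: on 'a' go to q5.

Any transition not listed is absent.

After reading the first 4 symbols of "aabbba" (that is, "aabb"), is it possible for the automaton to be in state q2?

Start in {q0}.
Read 'a': q0→{q1, q3, q5}; now {q1, q3, q5}.
Read 'a': q1→{q4}, q3→{q3, q4, q5}, q5→{q5}; now {q3, q4, q5}.
Read 'b': q3→{q2}, q4→∅, q5→∅; now {q2}.
Read 'b': q2→{q0}; now {q0}.
State q2 is not in {q0}.

No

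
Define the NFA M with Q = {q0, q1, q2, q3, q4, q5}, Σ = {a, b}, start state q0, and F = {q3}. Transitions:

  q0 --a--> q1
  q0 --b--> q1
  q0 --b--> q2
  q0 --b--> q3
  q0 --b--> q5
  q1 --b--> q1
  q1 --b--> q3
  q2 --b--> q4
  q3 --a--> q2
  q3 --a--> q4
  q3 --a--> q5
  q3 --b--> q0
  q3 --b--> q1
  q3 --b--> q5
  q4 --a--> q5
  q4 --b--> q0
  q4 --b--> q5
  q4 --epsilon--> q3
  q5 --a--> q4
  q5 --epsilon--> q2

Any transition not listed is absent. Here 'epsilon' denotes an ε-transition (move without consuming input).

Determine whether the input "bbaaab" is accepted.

Start in {q0}.
Read 'b': {q0} → {q1, q2, q3, q5}.
Read 'b': {q1, q2, q3, q5} → {q0, q1, q2, q3, q4, q5}.
Read 'a': {q0, q1, q2, q3, q4, q5} → {q1, q2, q3, q4, q5}.
Read 'a': {q1, q2, q3, q4, q5} → {q2, q3, q4, q5}.
Read 'a': {q2, q3, q4, q5} → {q2, q3, q4, q5}.
Read 'b': {q2, q3, q4, q5} → {q0, q1, q2, q3, q4, q5}.
The final set {q0, q1, q2, q3, q4, q5} contains the accepting state q3.

Yes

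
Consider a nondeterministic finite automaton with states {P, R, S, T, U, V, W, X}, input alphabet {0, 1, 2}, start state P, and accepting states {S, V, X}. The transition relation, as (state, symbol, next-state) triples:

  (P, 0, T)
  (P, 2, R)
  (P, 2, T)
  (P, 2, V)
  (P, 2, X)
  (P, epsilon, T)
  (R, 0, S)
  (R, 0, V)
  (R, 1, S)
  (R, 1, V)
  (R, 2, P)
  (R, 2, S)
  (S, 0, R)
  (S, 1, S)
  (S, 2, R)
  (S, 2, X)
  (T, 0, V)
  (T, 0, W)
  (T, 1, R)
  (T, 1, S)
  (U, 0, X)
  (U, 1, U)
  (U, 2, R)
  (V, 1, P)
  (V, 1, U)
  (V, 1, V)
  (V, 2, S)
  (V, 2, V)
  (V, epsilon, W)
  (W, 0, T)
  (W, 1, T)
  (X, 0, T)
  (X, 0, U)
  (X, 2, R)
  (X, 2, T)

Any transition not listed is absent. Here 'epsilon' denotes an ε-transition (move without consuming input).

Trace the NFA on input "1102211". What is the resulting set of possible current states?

Start: ε-closure({P}) = {P, T}.
Read '1': {P, T} → {R, S}.
Read '1': {R, S} → {S, V, W}.
Read '0': {S, V, W} → {R, T}.
Read '2': {R, T} → {P, S, T}.
Read '2': {P, S, T} → {R, T, V, W, X}.
Read '1': {R, T, V, W, X} → {P, R, S, T, U, V, W}.
Read '1': {P, R, S, T, U, V, W} → {P, R, S, T, U, V, W}.

{P, R, S, T, U, V, W}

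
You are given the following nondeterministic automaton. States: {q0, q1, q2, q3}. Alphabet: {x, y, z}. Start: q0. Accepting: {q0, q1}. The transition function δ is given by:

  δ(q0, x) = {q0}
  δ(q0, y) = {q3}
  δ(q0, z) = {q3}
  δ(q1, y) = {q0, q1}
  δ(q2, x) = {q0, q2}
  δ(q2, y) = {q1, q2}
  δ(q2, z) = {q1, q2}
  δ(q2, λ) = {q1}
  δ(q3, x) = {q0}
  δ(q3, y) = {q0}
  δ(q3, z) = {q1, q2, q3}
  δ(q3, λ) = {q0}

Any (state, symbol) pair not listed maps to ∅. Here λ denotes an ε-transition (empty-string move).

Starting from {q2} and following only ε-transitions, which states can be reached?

{q1, q2}

Begin with {q2}.
ε-move q2 → q1; add q1.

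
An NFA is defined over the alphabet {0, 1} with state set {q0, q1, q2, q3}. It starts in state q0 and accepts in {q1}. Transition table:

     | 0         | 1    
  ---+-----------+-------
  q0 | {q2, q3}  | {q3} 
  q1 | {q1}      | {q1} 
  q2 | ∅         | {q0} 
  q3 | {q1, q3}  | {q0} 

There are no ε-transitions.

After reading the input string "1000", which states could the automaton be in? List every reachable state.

{q1, q3}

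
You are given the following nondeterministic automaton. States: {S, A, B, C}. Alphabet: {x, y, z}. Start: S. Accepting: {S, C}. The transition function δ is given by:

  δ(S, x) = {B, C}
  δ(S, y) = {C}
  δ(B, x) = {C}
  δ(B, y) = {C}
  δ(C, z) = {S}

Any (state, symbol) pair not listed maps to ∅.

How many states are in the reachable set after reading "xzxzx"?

2

Start in {S}.
Read 'x': S→{B, C}; now {B, C}.
Read 'z': B→∅, C→{S}; now {S}.
Read 'x': S→{B, C}; now {B, C}.
Read 'z': B→∅, C→{S}; now {S}.
Read 'x': S→{B, C}; now {B, C}.
That set has 2 states.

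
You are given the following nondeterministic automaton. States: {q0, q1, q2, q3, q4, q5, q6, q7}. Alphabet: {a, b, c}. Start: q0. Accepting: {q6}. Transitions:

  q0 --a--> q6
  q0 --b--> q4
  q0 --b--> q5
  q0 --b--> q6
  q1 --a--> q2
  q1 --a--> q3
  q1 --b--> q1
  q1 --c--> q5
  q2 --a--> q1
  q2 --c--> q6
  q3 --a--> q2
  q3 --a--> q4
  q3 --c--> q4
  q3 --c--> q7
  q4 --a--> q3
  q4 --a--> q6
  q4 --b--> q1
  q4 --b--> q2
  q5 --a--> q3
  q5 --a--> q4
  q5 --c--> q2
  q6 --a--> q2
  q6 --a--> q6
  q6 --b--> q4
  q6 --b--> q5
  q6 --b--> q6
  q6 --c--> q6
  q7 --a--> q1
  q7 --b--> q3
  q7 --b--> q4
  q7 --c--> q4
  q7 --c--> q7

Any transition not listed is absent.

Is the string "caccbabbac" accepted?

Start in {q0}.
Read 'c': q0→∅; now ∅.
The set is empty and remains empty for the remaining 9 symbols.
The final set ∅ contains no accepting state.

No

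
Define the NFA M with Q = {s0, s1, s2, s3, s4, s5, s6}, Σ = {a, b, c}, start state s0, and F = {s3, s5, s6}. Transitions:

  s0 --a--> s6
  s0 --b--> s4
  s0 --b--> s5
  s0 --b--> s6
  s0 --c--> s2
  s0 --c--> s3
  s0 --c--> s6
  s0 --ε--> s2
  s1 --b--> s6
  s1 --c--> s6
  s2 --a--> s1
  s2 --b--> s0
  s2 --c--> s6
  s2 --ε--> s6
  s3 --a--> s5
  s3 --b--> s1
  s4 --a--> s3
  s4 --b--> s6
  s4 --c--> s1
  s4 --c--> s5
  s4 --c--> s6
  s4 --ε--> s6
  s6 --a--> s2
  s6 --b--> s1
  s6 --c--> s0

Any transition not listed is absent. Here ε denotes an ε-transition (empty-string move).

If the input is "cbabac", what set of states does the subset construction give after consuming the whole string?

Start: ε-closure({s0}) = {s0, s2, s6}.
Read 'c': s0→{s2, s3, s6}, s2→{s6}, s6→{s0}; now {s0, s2, s3, s6}.
Read 'b': s0→{s4, s5, s6}, s2→{s0}, s3→{s1}, s6→{s1}; union {s0, s1, s4, s5, s6}; ε-closure = {s0, s1, s2, s4, s5, s6}.
Read 'a': s0→{s6}, s1→∅, s2→{s1}, s4→{s3}, s5→∅, s6→{s2}; now {s1, s2, s3, s6}.
Read 'b': s1→{s6}, s2→{s0}, s3→{s1}, s6→{s1}; union {s0, s1, s6}; ε-closure = {s0, s1, s2, s6}.
Read 'a': s0→{s6}, s1→∅, s2→{s1}, s6→{s2}; now {s1, s2, s6}.
Read 'c': s1→{s6}, s2→{s6}, s6→{s0}; union {s0, s6}; ε-closure = {s0, s2, s6}.

{s0, s2, s6}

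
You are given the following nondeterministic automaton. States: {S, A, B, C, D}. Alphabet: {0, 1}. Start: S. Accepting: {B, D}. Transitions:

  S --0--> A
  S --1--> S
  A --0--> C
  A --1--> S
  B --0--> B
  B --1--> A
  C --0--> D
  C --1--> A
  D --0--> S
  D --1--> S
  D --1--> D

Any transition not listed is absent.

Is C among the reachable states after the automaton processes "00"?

Yes

Start in {S}.
Read '0': {S} → {A}.
Read '0': {A} → {C}.
State C is in {C}.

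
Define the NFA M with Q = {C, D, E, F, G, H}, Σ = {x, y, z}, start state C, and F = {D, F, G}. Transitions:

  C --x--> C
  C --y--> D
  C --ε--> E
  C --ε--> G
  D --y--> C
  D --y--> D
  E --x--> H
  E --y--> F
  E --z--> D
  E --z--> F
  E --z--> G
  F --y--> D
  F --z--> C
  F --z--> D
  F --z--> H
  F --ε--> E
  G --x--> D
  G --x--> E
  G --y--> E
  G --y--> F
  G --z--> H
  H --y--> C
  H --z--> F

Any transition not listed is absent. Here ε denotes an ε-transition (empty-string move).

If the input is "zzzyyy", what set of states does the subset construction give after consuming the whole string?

{C, D, E, F, G}

Start: ε-closure({C}) = {C, E, G}.
Read 'z': C→∅, E→{D, F, G}, G→{H}; union {D, F, G, H}; ε-closure = {D, E, F, G, H}.
Read 'z': D→∅, E→{D, F, G}, F→{C, D, H}, G→{H}, H→{F}; union {C, D, F, G, H}; ε-closure = {C, D, E, F, G, H}.
Read 'z': C→∅, D→∅, E→{D, F, G}, F→{C, D, H}, G→{H}, H→{F}; union {C, D, F, G, H}; ε-closure = {C, D, E, F, G, H}.
Read 'y': C→{D}, D→{C, D}, E→{F}, F→{D}, G→{E, F}, H→{C}; union {C, D, E, F}; ε-closure = {C, D, E, F, G}.
Read 'y': C→{D}, D→{C, D}, E→{F}, F→{D}, G→{E, F}; union {C, D, E, F}; ε-closure = {C, D, E, F, G}.
Read 'y': C→{D}, D→{C, D}, E→{F}, F→{D}, G→{E, F}; union {C, D, E, F}; ε-closure = {C, D, E, F, G}.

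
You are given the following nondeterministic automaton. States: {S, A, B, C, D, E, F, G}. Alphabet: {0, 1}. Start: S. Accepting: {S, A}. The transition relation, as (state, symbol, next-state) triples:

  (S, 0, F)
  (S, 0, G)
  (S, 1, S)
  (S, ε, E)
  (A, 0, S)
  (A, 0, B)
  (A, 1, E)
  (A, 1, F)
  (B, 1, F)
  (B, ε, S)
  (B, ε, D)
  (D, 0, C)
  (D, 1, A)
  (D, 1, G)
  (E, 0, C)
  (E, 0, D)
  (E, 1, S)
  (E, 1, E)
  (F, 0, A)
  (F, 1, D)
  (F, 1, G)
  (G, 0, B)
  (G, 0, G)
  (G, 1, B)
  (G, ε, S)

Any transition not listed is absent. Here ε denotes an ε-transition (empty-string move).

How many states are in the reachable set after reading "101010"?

Start: ε-closure({S}) = {S, E}.
Read '1': {S, E} → {S, E}.
Read '0': {S, E} → {S, C, D, E, F, G}.
Read '1': {S, C, D, E, F, G} → {S, A, B, D, E, G}.
Read '0': {S, A, B, D, E, G} → {S, B, C, D, E, F, G}.
Read '1': {S, B, C, D, E, F, G} → {S, A, B, D, E, F, G}.
Read '0': {S, A, B, D, E, F, G} → {S, A, B, C, D, E, F, G}.
That set has 8 states.

8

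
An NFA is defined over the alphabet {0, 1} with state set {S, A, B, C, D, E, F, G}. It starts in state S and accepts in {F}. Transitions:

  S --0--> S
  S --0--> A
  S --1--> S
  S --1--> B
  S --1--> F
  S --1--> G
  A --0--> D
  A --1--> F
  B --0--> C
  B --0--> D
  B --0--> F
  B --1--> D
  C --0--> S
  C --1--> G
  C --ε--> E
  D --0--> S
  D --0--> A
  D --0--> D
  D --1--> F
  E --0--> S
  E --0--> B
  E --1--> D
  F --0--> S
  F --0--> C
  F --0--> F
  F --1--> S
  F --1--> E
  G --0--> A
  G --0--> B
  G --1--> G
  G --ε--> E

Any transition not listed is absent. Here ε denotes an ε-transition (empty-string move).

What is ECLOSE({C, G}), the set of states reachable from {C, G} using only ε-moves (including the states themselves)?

{C, E, G}

Begin with {C, G}.
ε-move G → E; add E.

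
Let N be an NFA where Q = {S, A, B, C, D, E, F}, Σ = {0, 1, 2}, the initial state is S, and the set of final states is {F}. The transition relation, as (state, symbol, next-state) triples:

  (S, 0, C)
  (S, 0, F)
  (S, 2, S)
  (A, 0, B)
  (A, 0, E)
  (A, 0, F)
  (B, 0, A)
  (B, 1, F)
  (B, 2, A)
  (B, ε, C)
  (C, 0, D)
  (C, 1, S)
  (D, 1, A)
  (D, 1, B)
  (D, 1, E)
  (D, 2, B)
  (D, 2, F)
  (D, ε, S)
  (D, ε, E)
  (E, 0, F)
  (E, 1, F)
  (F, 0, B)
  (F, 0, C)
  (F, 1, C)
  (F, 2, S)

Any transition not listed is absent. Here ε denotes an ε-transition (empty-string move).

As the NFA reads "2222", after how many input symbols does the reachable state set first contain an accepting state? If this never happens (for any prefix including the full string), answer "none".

Start in {S}.
Read '2': S→{S}; now {S}.
Read '2': S→{S}; now {S}.
Read '2': S→{S}; now {S}.
Read '2': S→{S}; now {S}.
No reachable set along the way intersects F.

none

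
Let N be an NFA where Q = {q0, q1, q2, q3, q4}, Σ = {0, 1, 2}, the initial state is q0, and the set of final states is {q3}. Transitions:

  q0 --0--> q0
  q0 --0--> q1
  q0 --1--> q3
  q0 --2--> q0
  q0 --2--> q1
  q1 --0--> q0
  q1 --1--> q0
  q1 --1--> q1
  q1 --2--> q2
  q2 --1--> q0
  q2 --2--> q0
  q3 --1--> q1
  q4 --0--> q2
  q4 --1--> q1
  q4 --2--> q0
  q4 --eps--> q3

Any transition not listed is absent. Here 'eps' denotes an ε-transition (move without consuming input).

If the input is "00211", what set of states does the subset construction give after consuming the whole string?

{q0, q1, q3}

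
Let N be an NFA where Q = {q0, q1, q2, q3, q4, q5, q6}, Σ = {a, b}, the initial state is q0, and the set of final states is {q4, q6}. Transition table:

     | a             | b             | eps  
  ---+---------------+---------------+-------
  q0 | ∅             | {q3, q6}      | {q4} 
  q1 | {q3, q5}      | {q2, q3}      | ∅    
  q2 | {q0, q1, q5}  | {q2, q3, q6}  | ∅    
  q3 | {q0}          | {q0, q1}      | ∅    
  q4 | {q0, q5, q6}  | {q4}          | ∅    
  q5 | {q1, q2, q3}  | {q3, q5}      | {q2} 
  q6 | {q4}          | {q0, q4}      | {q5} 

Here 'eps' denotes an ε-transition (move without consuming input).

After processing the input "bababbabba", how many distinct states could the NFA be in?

Start: ε-closure({q0}) = {q0, q4}.
Read 'b': q0→{q3, q6}, q4→{q4}; union {q3, q4, q6}; ε-closure = {q2, q3, q4, q5, q6}.
Read 'a': q2→{q0, q1, q5}, q3→{q0}, q4→{q0, q5, q6}, q5→{q1, q2, q3}, q6→{q4}; now {q0, q1, q2, q3, q4, q5, q6}.
Read 'b': q0→{q3, q6}, q1→{q2, q3}, q2→{q2, q3, q6}, q3→{q0, q1}, q4→{q4}, q5→{q3, q5}, q6→{q0, q4}; now {q0, q1, q2, q3, q4, q5, q6}.
Read 'a': q0→∅, q1→{q3, q5}, q2→{q0, q1, q5}, q3→{q0}, q4→{q0, q5, q6}, q5→{q1, q2, q3}, q6→{q4}; now {q0, q1, q2, q3, q4, q5, q6}.
Read 'b': q0→{q3, q6}, q1→{q2, q3}, q2→{q2, q3, q6}, q3→{q0, q1}, q4→{q4}, q5→{q3, q5}, q6→{q0, q4}; now {q0, q1, q2, q3, q4, q5, q6}.
Read 'b': q0→{q3, q6}, q1→{q2, q3}, q2→{q2, q3, q6}, q3→{q0, q1}, q4→{q4}, q5→{q3, q5}, q6→{q0, q4}; now {q0, q1, q2, q3, q4, q5, q6}.
Read 'a': q0→∅, q1→{q3, q5}, q2→{q0, q1, q5}, q3→{q0}, q4→{q0, q5, q6}, q5→{q1, q2, q3}, q6→{q4}; now {q0, q1, q2, q3, q4, q5, q6}.
Read 'b': q0→{q3, q6}, q1→{q2, q3}, q2→{q2, q3, q6}, q3→{q0, q1}, q4→{q4}, q5→{q3, q5}, q6→{q0, q4}; now {q0, q1, q2, q3, q4, q5, q6}.
Read 'b': q0→{q3, q6}, q1→{q2, q3}, q2→{q2, q3, q6}, q3→{q0, q1}, q4→{q4}, q5→{q3, q5}, q6→{q0, q4}; now {q0, q1, q2, q3, q4, q5, q6}.
Read 'a': q0→∅, q1→{q3, q5}, q2→{q0, q1, q5}, q3→{q0}, q4→{q0, q5, q6}, q5→{q1, q2, q3}, q6→{q4}; now {q0, q1, q2, q3, q4, q5, q6}.
That set has 7 states.

7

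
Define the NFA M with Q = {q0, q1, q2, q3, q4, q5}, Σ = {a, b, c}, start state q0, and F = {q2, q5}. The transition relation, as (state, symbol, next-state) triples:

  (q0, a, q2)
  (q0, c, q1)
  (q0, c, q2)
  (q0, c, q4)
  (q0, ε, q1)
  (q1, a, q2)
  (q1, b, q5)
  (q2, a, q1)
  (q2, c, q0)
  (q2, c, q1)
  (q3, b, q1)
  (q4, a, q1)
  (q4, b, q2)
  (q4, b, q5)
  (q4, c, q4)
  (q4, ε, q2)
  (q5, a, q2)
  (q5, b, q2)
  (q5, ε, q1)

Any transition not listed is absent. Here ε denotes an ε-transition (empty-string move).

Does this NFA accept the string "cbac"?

No

Start: ε-closure({q0}) = {q0, q1}.
Read 'c': q0→{q1, q2, q4}, q1→∅; now {q1, q2, q4}.
Read 'b': q1→{q5}, q2→∅, q4→{q2, q5}; union {q2, q5}; ε-closure = {q1, q2, q5}.
Read 'a': q1→{q2}, q2→{q1}, q5→{q2}; now {q1, q2}.
Read 'c': q1→∅, q2→{q0, q1}; now {q0, q1}.
The final set {q0, q1} contains no accepting state.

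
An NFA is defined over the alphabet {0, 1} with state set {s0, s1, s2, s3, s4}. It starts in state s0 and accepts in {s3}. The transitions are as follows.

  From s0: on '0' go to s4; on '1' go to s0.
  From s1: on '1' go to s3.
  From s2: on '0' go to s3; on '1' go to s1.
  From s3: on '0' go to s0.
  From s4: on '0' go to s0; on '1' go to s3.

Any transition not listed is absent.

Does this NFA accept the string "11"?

No

Start in {s0}.
Read '1': {s0} → {s0}.
Read '1': {s0} → {s0}.
The final set {s0} contains no accepting state.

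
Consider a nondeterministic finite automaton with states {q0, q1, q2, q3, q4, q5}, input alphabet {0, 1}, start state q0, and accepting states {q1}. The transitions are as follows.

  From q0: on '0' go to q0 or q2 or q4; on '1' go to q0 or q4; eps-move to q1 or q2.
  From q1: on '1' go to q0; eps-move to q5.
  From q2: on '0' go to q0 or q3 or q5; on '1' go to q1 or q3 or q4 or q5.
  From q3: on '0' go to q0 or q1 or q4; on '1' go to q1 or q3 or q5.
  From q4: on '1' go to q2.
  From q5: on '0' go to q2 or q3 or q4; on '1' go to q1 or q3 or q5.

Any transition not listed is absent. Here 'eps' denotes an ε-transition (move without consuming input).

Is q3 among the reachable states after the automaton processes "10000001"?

Start: ε-closure({q0}) = {q0, q1, q2, q5}.
Read '1': {q0, q1, q2, q5} → {q0, q1, q2, q3, q4, q5}.
Read '0': {q0, q1, q2, q3, q4, q5} → {q0, q1, q2, q3, q4, q5}.
Read '0': {q0, q1, q2, q3, q4, q5} → {q0, q1, q2, q3, q4, q5}.
Read '0': {q0, q1, q2, q3, q4, q5} → {q0, q1, q2, q3, q4, q5}.
Read '0': {q0, q1, q2, q3, q4, q5} → {q0, q1, q2, q3, q4, q5}.
Read '0': {q0, q1, q2, q3, q4, q5} → {q0, q1, q2, q3, q4, q5}.
Read '0': {q0, q1, q2, q3, q4, q5} → {q0, q1, q2, q3, q4, q5}.
Read '1': {q0, q1, q2, q3, q4, q5} → {q0, q1, q2, q3, q4, q5}.
State q3 is in {q0, q1, q2, q3, q4, q5}.

Yes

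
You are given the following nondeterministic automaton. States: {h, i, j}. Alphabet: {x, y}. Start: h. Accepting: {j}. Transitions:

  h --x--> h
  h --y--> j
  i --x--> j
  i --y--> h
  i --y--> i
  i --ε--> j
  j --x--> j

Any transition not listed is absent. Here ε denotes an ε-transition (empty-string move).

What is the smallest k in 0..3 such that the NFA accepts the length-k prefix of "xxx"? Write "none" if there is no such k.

none

Start in {h}.
Read 'x': h→{h}; now {h}.
Read 'x': h→{h}; now {h}.
Read 'x': h→{h}; now {h}.
No reachable set along the way intersects F.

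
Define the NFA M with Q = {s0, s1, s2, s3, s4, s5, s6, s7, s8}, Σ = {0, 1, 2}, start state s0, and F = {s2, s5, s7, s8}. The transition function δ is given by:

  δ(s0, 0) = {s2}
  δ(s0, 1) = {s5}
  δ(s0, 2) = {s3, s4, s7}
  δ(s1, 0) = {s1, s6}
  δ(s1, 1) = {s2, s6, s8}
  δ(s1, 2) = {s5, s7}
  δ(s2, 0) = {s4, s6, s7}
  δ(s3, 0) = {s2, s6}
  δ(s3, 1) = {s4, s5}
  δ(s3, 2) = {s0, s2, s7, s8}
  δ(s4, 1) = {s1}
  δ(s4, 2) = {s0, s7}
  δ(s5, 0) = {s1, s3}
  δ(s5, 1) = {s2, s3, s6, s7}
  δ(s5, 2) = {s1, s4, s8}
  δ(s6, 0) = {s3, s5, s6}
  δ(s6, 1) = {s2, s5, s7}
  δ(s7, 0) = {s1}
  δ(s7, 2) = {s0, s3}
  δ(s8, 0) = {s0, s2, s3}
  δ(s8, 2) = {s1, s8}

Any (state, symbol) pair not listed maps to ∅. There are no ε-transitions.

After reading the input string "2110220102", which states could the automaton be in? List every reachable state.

{s0, s1, s2, s3, s4, s5, s7, s8}

Start in {s0}.
Read '2': s0→{s3, s4, s7}; now {s3, s4, s7}.
Read '1': s3→{s4, s5}, s4→{s1}, s7→∅; now {s1, s4, s5}.
Read '1': s1→{s2, s6, s8}, s4→{s1}, s5→{s2, s3, s6, s7}; now {s1, s2, s3, s6, s7, s8}.
Read '0': s1→{s1, s6}, s2→{s4, s6, s7}, s3→{s2, s6}, s6→{s3, s5, s6}, s7→{s1}, s8→{s0, s2, s3}; now {s0, s1, s2, s3, s4, s5, s6, s7}.
Read '2': s0→{s3, s4, s7}, s1→{s5, s7}, s2→∅, s3→{s0, s2, s7, s8}, s4→{s0, s7}, s5→{s1, s4, s8}, s6→∅, s7→{s0, s3}; now {s0, s1, s2, s3, s4, s5, s7, s8}.
Read '2': s0→{s3, s4, s7}, s1→{s5, s7}, s2→∅, s3→{s0, s2, s7, s8}, s4→{s0, s7}, s5→{s1, s4, s8}, s7→{s0, s3}, s8→{s1, s8}; now {s0, s1, s2, s3, s4, s5, s7, s8}.
Read '0': s0→{s2}, s1→{s1, s6}, s2→{s4, s6, s7}, s3→{s2, s6}, s4→∅, s5→{s1, s3}, s7→{s1}, s8→{s0, s2, s3}; now {s0, s1, s2, s3, s4, s6, s7}.
Read '1': s0→{s5}, s1→{s2, s6, s8}, s2→∅, s3→{s4, s5}, s4→{s1}, s6→{s2, s5, s7}, s7→∅; now {s1, s2, s4, s5, s6, s7, s8}.
Read '0': s1→{s1, s6}, s2→{s4, s6, s7}, s4→∅, s5→{s1, s3}, s6→{s3, s5, s6}, s7→{s1}, s8→{s0, s2, s3}; now {s0, s1, s2, s3, s4, s5, s6, s7}.
Read '2': s0→{s3, s4, s7}, s1→{s5, s7}, s2→∅, s3→{s0, s2, s7, s8}, s4→{s0, s7}, s5→{s1, s4, s8}, s6→∅, s7→{s0, s3}; now {s0, s1, s2, s3, s4, s5, s7, s8}.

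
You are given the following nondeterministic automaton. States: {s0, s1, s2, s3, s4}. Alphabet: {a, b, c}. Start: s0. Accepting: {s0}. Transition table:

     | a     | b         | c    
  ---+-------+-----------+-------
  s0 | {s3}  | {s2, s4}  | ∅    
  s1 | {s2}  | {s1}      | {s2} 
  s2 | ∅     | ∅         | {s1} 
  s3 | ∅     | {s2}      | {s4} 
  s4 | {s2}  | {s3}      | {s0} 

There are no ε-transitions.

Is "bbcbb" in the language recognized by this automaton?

No

Start in {s0}.
Read 'b': s0→{s2, s4}; now {s2, s4}.
Read 'b': s2→∅, s4→{s3}; now {s3}.
Read 'c': s3→{s4}; now {s4}.
Read 'b': s4→{s3}; now {s3}.
Read 'b': s3→{s2}; now {s2}.
The final set {s2} contains no accepting state.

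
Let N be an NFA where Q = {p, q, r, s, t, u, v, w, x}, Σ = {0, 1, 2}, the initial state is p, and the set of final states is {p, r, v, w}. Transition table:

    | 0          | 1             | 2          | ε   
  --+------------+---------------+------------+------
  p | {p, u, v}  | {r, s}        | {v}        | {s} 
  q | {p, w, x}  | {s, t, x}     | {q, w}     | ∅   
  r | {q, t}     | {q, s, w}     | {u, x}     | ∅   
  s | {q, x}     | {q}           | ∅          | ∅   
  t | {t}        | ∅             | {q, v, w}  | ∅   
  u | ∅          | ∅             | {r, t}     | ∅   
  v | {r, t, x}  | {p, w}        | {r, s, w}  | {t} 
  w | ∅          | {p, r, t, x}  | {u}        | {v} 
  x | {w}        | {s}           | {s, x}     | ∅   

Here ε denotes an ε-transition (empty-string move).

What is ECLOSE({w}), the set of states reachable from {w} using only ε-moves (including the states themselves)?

{t, v, w}

Begin with {w}.
ε-move w → v; add v.
ε-move v → t; add t.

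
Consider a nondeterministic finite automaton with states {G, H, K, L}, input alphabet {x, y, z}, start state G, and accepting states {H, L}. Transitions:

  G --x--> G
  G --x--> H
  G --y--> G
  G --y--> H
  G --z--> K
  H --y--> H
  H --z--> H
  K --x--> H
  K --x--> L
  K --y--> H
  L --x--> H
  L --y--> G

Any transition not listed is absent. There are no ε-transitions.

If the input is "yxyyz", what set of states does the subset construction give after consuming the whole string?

{H, K}

Start in {G}.
Read 'y': G→{G, H}; now {G, H}.
Read 'x': G→{G, H}, H→∅; now {G, H}.
Read 'y': G→{G, H}, H→{H}; now {G, H}.
Read 'y': G→{G, H}, H→{H}; now {G, H}.
Read 'z': G→{K}, H→{H}; now {H, K}.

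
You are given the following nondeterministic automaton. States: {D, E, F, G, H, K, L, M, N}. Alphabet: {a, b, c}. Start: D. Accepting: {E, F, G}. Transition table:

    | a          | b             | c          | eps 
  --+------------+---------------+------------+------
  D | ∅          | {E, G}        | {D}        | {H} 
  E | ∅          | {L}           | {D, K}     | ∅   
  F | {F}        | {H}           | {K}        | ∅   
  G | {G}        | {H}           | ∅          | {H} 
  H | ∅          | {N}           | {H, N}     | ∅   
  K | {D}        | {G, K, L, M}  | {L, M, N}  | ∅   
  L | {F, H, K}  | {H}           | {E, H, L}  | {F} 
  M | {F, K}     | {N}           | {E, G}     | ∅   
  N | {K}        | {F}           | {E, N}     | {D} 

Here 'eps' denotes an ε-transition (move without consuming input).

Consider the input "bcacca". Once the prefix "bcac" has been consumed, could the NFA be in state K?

Start: ε-closure({D}) = {D, H}.
Read 'b': D→{E, G}, H→{N}; union {E, G, N}; ε-closure = {D, E, G, H, N}.
Read 'c': D→{D}, E→{D, K}, G→∅, H→{H, N}, N→{E, N}; now {D, E, H, K, N}.
Read 'a': D→∅, E→∅, H→∅, K→{D}, N→{K}; union {D, K}; ε-closure = {D, H, K}.
Read 'c': D→{D}, H→{H, N}, K→{L, M, N}; union {D, H, L, M, N}; ε-closure = {D, F, H, L, M, N}.
State K is not in {D, F, H, L, M, N}.

No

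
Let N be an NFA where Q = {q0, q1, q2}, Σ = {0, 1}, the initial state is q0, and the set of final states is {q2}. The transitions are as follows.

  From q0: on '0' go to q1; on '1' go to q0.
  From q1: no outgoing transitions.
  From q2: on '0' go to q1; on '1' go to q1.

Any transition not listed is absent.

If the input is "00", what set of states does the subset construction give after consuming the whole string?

∅

Start in {q0}.
Read '0': {q0} → {q1}.
Read '0': {q1} → ∅.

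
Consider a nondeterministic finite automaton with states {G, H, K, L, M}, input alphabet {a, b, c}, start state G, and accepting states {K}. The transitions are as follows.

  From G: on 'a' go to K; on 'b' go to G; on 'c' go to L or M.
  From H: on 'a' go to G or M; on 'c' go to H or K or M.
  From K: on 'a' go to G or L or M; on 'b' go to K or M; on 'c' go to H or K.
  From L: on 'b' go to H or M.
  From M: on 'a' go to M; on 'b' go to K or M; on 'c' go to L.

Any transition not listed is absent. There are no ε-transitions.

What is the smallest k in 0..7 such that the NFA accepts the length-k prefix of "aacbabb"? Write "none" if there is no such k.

1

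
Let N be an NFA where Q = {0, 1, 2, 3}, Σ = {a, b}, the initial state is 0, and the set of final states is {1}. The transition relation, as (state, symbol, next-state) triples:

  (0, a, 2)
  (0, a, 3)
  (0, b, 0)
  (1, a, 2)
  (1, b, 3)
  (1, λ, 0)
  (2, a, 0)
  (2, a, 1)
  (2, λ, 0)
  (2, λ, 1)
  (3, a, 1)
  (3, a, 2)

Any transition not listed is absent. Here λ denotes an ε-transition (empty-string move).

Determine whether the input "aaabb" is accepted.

No

Start in {0}.
Read 'a': {0} → {0, 1, 2, 3}.
Read 'a': {0, 1, 2, 3} → {0, 1, 2, 3}.
Read 'a': {0, 1, 2, 3} → {0, 1, 2, 3}.
Read 'b': {0, 1, 2, 3} → {0, 3}.
Read 'b': {0, 3} → {0}.
The final set {0} contains no accepting state.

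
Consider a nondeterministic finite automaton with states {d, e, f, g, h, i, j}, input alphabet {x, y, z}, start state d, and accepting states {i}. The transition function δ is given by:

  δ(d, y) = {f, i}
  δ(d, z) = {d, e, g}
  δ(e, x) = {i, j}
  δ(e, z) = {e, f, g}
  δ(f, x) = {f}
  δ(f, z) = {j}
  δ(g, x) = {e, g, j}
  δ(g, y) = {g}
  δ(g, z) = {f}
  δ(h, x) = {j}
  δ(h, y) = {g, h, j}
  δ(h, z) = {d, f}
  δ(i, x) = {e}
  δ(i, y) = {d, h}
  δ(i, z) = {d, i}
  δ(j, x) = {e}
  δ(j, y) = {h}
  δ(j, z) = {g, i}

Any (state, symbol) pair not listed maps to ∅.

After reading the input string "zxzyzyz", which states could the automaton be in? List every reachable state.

{d, e, f, g, i, j}

Start in {d}.
Read 'z': d→{d, e, g}; now {d, e, g}.
Read 'x': d→∅, e→{i, j}, g→{e, g, j}; now {e, g, i, j}.
Read 'z': e→{e, f, g}, g→{f}, i→{d, i}, j→{g, i}; now {d, e, f, g, i}.
Read 'y': d→{f, i}, e→∅, f→∅, g→{g}, i→{d, h}; now {d, f, g, h, i}.
Read 'z': d→{d, e, g}, f→{j}, g→{f}, h→{d, f}, i→{d, i}; now {d, e, f, g, i, j}.
Read 'y': d→{f, i}, e→∅, f→∅, g→{g}, i→{d, h}, j→{h}; now {d, f, g, h, i}.
Read 'z': d→{d, e, g}, f→{j}, g→{f}, h→{d, f}, i→{d, i}; now {d, e, f, g, i, j}.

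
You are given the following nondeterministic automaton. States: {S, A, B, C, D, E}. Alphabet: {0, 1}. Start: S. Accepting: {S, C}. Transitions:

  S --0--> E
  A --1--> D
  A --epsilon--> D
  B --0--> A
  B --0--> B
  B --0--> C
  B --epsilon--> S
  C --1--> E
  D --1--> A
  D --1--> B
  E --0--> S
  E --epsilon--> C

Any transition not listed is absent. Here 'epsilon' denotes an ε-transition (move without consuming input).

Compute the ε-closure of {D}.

{D}

Begin with {D}.
No ε-moves leave this set, so the closure equals the set itself.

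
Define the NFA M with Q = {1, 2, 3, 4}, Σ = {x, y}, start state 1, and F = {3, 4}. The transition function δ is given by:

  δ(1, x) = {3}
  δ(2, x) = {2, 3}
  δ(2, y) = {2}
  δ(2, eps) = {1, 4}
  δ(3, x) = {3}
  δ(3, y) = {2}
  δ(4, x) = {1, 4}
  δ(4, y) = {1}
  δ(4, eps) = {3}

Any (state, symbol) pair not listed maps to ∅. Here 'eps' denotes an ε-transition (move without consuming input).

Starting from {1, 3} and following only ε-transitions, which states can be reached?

Begin with {1, 3}.
No ε-moves leave this set, so the closure equals the set itself.

{1, 3}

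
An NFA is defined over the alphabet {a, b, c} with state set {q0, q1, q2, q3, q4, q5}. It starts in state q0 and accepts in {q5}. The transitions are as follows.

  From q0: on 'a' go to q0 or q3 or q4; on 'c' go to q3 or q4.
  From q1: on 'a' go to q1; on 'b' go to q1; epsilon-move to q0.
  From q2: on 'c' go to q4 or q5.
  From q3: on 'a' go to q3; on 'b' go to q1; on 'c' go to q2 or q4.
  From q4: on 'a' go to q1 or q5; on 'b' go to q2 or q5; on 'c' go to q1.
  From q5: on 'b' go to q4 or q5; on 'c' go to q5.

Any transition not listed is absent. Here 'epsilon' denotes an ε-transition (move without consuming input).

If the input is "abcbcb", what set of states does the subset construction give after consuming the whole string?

Start in {q0}.
Read 'a': {q0} → {q0, q3, q4}.
Read 'b': {q0, q3, q4} → {q0, q1, q2, q5}.
Read 'c': {q0, q1, q2, q5} → {q3, q4, q5}.
Read 'b': {q3, q4, q5} → {q0, q1, q2, q4, q5}.
Read 'c': {q0, q1, q2, q4, q5} → {q0, q1, q3, q4, q5}.
Read 'b': {q0, q1, q3, q4, q5} → {q0, q1, q2, q4, q5}.

{q0, q1, q2, q4, q5}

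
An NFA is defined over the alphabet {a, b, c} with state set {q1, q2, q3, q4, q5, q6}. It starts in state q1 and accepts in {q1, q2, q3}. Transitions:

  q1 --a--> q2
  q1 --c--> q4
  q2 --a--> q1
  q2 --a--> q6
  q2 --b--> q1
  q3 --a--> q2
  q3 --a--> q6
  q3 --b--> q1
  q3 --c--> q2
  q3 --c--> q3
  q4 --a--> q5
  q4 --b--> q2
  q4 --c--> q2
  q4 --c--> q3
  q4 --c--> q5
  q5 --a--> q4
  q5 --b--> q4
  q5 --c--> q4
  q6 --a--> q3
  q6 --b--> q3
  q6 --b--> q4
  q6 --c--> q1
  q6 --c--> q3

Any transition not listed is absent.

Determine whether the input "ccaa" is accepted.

Yes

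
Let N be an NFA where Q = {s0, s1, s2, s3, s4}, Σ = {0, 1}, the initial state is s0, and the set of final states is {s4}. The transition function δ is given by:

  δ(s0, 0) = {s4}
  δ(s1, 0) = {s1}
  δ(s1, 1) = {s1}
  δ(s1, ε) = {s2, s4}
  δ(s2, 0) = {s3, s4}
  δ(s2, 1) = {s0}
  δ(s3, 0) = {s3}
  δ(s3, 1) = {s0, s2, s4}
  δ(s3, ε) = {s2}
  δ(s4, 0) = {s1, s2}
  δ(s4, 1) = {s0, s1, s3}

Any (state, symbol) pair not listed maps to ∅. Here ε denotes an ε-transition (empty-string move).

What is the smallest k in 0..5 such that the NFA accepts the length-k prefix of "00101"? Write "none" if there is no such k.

1

Start in {s0}.
Read '0': s0→{s4}; now {s4}.
None of the earlier sets intersect F, but {s4} does.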